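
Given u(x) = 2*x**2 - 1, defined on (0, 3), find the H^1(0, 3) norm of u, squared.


||u||_{H^1}^2 = 1527/5

The H^1 norm (squared) on an interval (0, L) is
  ||u||_{H^1}^2 = ∫_0^L u(x)^2 dx + ∫_0^L u'(x)^2 dx.
Compute u'(x) = 4*x.
Then u(x)^2 = 4*x**4 - 4*x**2 + 1 and u'(x)^2 = 16*x**2.
Integrate each monomial from 0 to 3 using ∫_0^3 c·x^n dx = c·3^(n+1)/(n+1):
  ∫_0^3 u(x)^2 dx = ∫_0^3 (4*x^4 - 4*x^2 + 1) dx. Term by term:
    ∫_0^3 4*x^4 dx = 972/5;  ∫_0^3 -4*x^2 dx = -36;  ∫_0^3 1 dx = 3.
  Sum: 972/5 − 36 + 3 = 807/5.
  ∫_0^3 u'(x)^2 dx = ∫_0^3 (16*x^2) dx. Term by term:
    ∫_0^3 16*x^2 dx = 144.
Adding: ||u||_{H^1}^2 = 807/5 + 144 = 1527/5.


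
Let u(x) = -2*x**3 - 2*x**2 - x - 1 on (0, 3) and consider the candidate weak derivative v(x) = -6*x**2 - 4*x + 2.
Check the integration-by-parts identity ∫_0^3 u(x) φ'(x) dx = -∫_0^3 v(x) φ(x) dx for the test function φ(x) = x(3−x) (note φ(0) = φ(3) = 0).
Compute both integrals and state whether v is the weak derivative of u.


LHS = 522/5, RHS = 909/10. No, v is not the weak derivative of u.

u(x) = -2*x**3 - 2*x**2 - x - 1, classical derivative u'(x) = -6*x**2 - 4*x - 1.
φ(x) = x(3−x), so φ'(x) = 3 - 2*x.
Note φ(0) = φ(3) = 0, so the boundary term u·φ vanishes.
LHS = ∫_0^3 u(x) φ'(x) dx = ∫_0^3 (4*x^4 - 2*x^3 - 4*x^2 - x - 3) dx. Term by term:
  ∫_0^3 4*x^4 dx = 972/5;  ∫_0^3 -2*x^3 dx = -81/2;  ∫_0^3 -4*x^2 dx = -36;
  ∫_0^3 -x dx = -9/2;  ∫_0^3 -3 dx = -9.
Sum: 972/5 − 81/2 − 36 − 9/2 − 9 = 522/5.
So LHS = 522/5.
∫_0^3 v(x) φ(x) dx = ∫_0^3 (6*x^4 - 14*x^3 - 14*x^2 + 6*x) dx. Term by term:
  ∫_0^3 6*x^4 dx = 1458/5;  ∫_0^3 -14*x^3 dx = -567/2;  ∫_0^3 -14*x^2 dx = -126;
  ∫_0^3 6*x dx = 27.
Sum: 1458/5 − 567/2 − 126 + 27 = -909/10.
So RHS = -∫_0^3 v(x) φ(x) dx = 909/10.
LHS − RHS = 27/2 ≠ 0, so the identity fails.
(For a valid weak derivative the identity must hold for EVERY test function, in particular this one. The failure shows v is NOT the weak derivative of u.)
Correct weak derivative would be u'(x) = -6*x**2 - 4*x - 1.


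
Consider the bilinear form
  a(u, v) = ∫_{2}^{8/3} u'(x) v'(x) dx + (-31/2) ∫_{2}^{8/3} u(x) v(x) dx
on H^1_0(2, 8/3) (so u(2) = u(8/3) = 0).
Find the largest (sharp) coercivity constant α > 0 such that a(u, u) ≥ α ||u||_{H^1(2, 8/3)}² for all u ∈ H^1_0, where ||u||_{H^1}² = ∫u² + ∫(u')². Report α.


α = (-62 + 9*π^2)/(4 + 9*π^2)

Coercivity of a(·,·) on H^1_0(2, 8/3) means a(u, u) ≥ α ||u||_{H^1}² for every u ∈ H^1_0.
The interval has length L = 2/3, and Poincaré/coercivity depend only on L. Here a(u, u) = ∫(u')² + (-31/2)·∫u².
Here c = -31/2 < 0 with |c| < (π/L)² = 9*π^2/4, so coercivity still holds. The condition a(u,u) ≥ α||u||_{H^1}² reads (1−α)∫(u')² ≥ (α−c)∫u². Any admissible α is ≤ 1 (rapidly oscillating u have ∫u²/∫(u')² → 0), and α = 1 would force 0 ≥ (1−c)∫u², impossible since c < 1; so 1−α > 0. By the sharp Poincaré inequality on H^1_0 of an interval of length L, ∫(u')² ≥ (π/L)²∫u² with equality for the first sine mode sin(π(x−x₀)/L) (x₀ the left endpoint), so the inequality holds for all u iff (1−α)(π/L)² ≥ α − c, i.e. α ≤ ((π/L)² + c)/((π/L)² + 1) = (1 + c(L/π)²)/(1 + (L/π)²). (Direct route, valid since c ≤ 0: Poincaré gives c∫u² ≥ c(L/π)²∫(u')², so a(u,u) ≥ (1 + c(L/π)²)∫(u')², while ||u||_{H^1}² ≤ (1 + (L/π)²)∫(u')²; dividing yields the same α.) With (π/L)² = 9*π^2/4 and c = -31/2, the largest admissible constant is α = ((π/L)² + c)/((π/L)² + 1).
Simplifying, α = (-62 + 9*π^2)/(4 + 9*π^2).


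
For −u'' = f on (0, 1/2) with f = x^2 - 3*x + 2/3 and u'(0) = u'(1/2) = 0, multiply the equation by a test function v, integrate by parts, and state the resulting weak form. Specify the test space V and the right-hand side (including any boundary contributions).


V = H^1(0, 1/2) (no boundary constraint on v; u is determined up to an additive constant); weak form: ∫_0^1/2 u'v' dx = ∫_0^1/2 (x^2 - 3*x + 2/3) v dx for all v ∈ V.

Multiply both sides by a test function v and integrate from 0 to 1/2:
  ∫_0^1/2 −u''(x) v(x) dx = ∫_0^1/2 f(x) v(x) dx.
Integrate the LHS by parts once:
  ∫_0^1/2 −u'' v dx = −[u'(x) v(x)]_0^1/2 + ∫_0^1/2 u'(x) v'(x) dx.
Thus ∫_0^1/2 u'(x) v'(x) dx = ∫_0^1/2 f(x) v(x) dx + [u'(x) v(x)]_0^1/2.
Choose V so that boundary terms are either known or forced to vanish.
u has homogeneous Neumann: u'(0) = u'(1/2) = 0. So [u' v]_0^1/2 = 0·v(1/2) − 0·v(0) = 0 for any v; take V = H^1(0, 1/2).
Weak formulation: find u (satisfying any essential BC) such that ∫_0^1/2 u'(x) v'(x) dx = ∫_0^1/2 f v dx for all v ∈ V (homogeneous Neumann, so boundary terms vanish).
Substituting f(x) = x^2 - 3*x + 2/3, the right-hand side is ∫_0^1/2 (x^2 - 3*x + 2/3) v dx.
Compatibility check (pure Neumann): taking v ≡ 1 ∈ V gives 0 = ∫_0^1/2 f dx + (0) − (0), i.e. ∫_0^1/2 f dx must equal u'(0) − u'(1/2) = 0. Indeed ∫_0^1/2 (x^2 - 3*x + 2/3) dx = 0, so the data are compatible. The solution is then unique only up to an additive constant (fix it e.g. by requiring ∫_0^1/2 u dx = 0).


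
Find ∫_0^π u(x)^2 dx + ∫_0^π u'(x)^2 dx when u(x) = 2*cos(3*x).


||u||_{H^1(0,π)}^2 = 20*π

u'(x) = -6*sin(3*x).
Expand u² and (u')² and integrate term by term on (0, π), using: for integers n ≥ 1, ∫_0^π sin²(nx) dx = ∫_0^π cos²(nx) dx = π/2; for n ≠ n', ∫_0^π sin(nx)sin(n'x) dx = ∫_0^π cos(nx)cos(n'x) dx = 0; and by product-to-sum, ∫_0^π sin(nx)cos(n'x) dx = ½∫_0^π [sin((n+n')x) + sin((n−n')x)] dx, which is 0 when n+n' is even and 2n/(n²−n'²) when n+n' is odd (it need not vanish on (0, π)).
  u² squared terms: (2)²·∫cos(3x)² dx = 4·π/2 = 2*π.
  So ∫_0^π u² dx = 2*π.
  (u')² squared terms: (-6)²·∫sin(3x)² dx = 36·π/2 = 18*π.
  So ∫_0^π (u')² dx = 18*π.
||u||_{H^1}^2 = (2*π) + (18*π) = 20*π.


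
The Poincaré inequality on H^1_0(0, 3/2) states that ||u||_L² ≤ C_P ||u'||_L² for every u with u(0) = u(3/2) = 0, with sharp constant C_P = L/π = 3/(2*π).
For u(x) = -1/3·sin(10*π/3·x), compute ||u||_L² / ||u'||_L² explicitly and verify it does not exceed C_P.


||u||_L² / ||u'||_L² = 3/(10*π) < C_P = 3/(2*π).

u(x) = -1/3·sin(10*π/3·x), so u'(x) = -10*π*cos(10*π*x/3)/9.
Writing u(x) = A·sin(kπx/L) with A = -1/3 and k = 5, use ∫_0^L sin²(kπx/L) dx = L/2 and ∫_0^L cos²(kπx/L) dx = L/2.
u² = 1/9·sin²(10*π/3·x) and (u')² = 100*π^2/81·cos²(10*π/3·x), and each of sin², cos² integrates to L/2 = 3/4 over (0, 3/2).
∫_0^3/2 u² dx = 1/12, so ||u||_L² = sqrt(3)/6.
∫_0^3/2 (u')² dx = 25*π^2/27, so ||u'||_L² = 5*sqrt(3)*π/9.
Ratio ||u||_L² / ||u'||_L² = 3/(10*π).
Sharp Poincaré constant on H^1_0(0, 3/2) is C_P = L/π = 3/(2*π), achieved by sin(2*π/3·x).
This is the k = 5 harmonic; the ratio L/(kπ) is strictly less than C_P = L/π, consistent with the sharp inequality ||u||_L² ≤ C_P ||u'||_L².


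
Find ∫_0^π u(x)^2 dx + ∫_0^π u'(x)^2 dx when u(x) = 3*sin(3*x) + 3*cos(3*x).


||u||_{H^1(0,π)}^2 = 90*π

u'(x) = -9*sin(3*x) + 9*cos(3*x).
Expand u² and (u')² and integrate term by term on (0, π), using: for integers n ≥ 1, ∫_0^π sin²(nx) dx = ∫_0^π cos²(nx) dx = π/2; for n ≠ n', ∫_0^π sin(nx)sin(n'x) dx = ∫_0^π cos(nx)cos(n'x) dx = 0; and by product-to-sum, ∫_0^π sin(nx)cos(n'x) dx = ½∫_0^π [sin((n+n')x) + sin((n−n')x)] dx, which is 0 when n+n' is even and 2n/(n²−n'²) when n+n' is odd (it need not vanish on (0, π)).
  u² squared terms: (3)²·∫cos(3x)² dx = 9·π/2 = 9*π/2;  (3)²·∫sin(3x)² dx = 9·π/2 = 9*π/2.
  u² cross terms: 2·(3)·(3)·∫cos(3x)·sin(3x) dx = 18·(0) = 0.
  So ∫_0^π u² dx = 9*π/2 + 9*π/2 + 0 = 9*π.
  (u')² squared terms: (-9)²·∫sin(3x)² dx = 81·π/2 = 81*π/2;  (9)²·∫cos(3x)² dx = 81·π/2 = 81*π/2.
  (u')² cross terms: 2·(-9)·(9)·∫sin(3x)·cos(3x) dx = -162·(0) = 0.
  So ∫_0^π (u')² dx = 81*π/2 + 81*π/2 + 0 = 81*π.
||u||_{H^1}^2 = (9*π) + (81*π) = 90*π.


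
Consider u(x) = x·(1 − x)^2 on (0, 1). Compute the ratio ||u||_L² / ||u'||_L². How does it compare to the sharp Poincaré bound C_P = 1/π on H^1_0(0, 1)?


||u||_L² / ||u'||_L² = sqrt(14)/14 < C_P = 1/π.

u(x) = x·(1 − x)^2, so u'(x) = (x - 1)*(3*x - 1).
u(x) = x·(1 − x)^2 vanishes at x = 0 and x = 1, so u ∈ H^1_0(0, 1). Differentiate via the product rule and integrate the resulting polynomials term by term.
  ∫_0^1 u² dx = ∫_0^1 (x^6 - 4*x^5 + 6*x^4 - 4*x^3 + x^2) dx. Term by term:
    ∫_0^1 x^6 dx = 1/7;  ∫_0^1 -4*x^5 dx = -2/3;  ∫_0^1 6*x^4 dx = 6/5;
    ∫_0^1 -4*x^3 dx = -1;  ∫_0^1 x^2 dx = 1/3.
  Sum: 1/7 − 2/3 + 6/5 − 1 + 1/3 = 1/105.
  ∫_0^1 (u')² dx = ∫_0^1 (9*x^4 - 24*x^3 + 22*x^2 - 8*x + 1) dx. Term by term:
    ∫_0^1 9*x^4 dx = 9/5;  ∫_0^1 -24*x^3 dx = -6;  ∫_0^1 22*x^2 dx = 22/3;
    ∫_0^1 -8*x dx = -4;  ∫_0^1 1 dx = 1.
  Sum: 9/5 − 6 + 22/3 − 4 + 1 = 2/15.
∫_0^1 u² dx = 1/105, so ||u||_L² = sqrt(105)/105.
∫_0^1 (u')² dx = 2/15, so ||u'||_L² = sqrt(30)/15.
Ratio ||u||_L² / ||u'||_L² = sqrt(14)/14.
Sharp Poincaré constant on H^1_0(0, 1) is C_P = L/π = 1/π, achieved by sin(π·x).
A polynomial bump cannot attain the sharp Poincaré constant (only the first sine eigenfunction does), so the ratio is strictly less than C_P, consistent with ||u||_L² ≤ C_P ||u'||_L².


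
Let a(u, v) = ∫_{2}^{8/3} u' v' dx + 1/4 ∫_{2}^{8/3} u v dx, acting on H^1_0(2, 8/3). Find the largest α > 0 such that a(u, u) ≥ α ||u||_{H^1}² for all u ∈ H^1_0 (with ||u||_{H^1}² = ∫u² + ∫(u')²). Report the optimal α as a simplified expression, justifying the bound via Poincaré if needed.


α = (1 + 9*π^2)/(4 + 9*π^2)

Coercivity of a(·,·) on H^1_0(2, 8/3) means a(u, u) ≥ α ||u||_{H^1}² for every u ∈ H^1_0.
The interval has length L = 2/3, and Poincaré/coercivity depend only on L. Here a(u, u) = ∫(u')² + (1/4)·∫u².
Here 0 < c = 1/4 < 1. The condition a(u,u) ≥ α||u||_{H^1}² reads (1−α)∫(u')² ≥ (α−c)∫u². Any admissible α is ≤ 1 (rapidly oscillating u have ∫u²/∫(u')² → 0), and α = 1 would force 0 ≥ (1−c)∫u², impossible since c < 1; so 1−α > 0. By the sharp Poincaré inequality on H^1_0 of an interval of length L, ∫(u')² ≥ (π/L)²∫u² with equality for the first sine mode sin(π(x−x₀)/L) (x₀ the left endpoint), so the inequality holds for all u iff (1−α)(π/L)² ≥ α − c, i.e. α ≤ ((π/L)² + c)/((π/L)² + 1) = (1 + c(L/π)²)/(1 + (L/π)²). With (π/L)² = 9*π^2/4 and c = 1/4, the largest admissible constant is α = ((π/L)² + c)/((π/L)² + 1).
Simplifying, α = (1 + 9*π^2)/(4 + 9*π^2).


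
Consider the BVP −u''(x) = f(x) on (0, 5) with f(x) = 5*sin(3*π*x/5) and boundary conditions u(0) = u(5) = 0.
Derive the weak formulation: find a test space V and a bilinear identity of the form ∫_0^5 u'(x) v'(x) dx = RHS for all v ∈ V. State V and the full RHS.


V = H^1_0(0, 5) (so v(0) = v(5) = 0); weak form: ∫_0^5 u'v' dx = ∫_0^5 (5*sin(3*π*x/5)) v dx for all v ∈ V.

Multiply both sides by a test function v and integrate from 0 to 5:
  ∫_0^5 −u''(x) v(x) dx = ∫_0^5 f(x) v(x) dx.
Integrate the LHS by parts once:
  ∫_0^5 −u'' v dx = −[u'(x) v(x)]_0^5 + ∫_0^5 u'(x) v'(x) dx.
Thus ∫_0^5 u'(x) v'(x) dx = ∫_0^5 f(x) v(x) dx + [u'(x) v(x)]_0^5.
Choose V so that boundary terms are either known or forced to vanish.
u is Dirichlet: u(0) = u(5) = 0. Let V = H^1_0(0, 5); then v(0) = v(5) = 0, and [u' v]_0^5 = 0.
Weak formulation: find u (satisfying any essential BC) such that ∫_0^5 u'(x) v'(x) dx = ∫_0^5 f v dx for all v ∈ V.
Substituting f(x) = 5*sin(3*π*x/5), the right-hand side is ∫_0^5 (5*sin(3*π*x/5)) v dx.


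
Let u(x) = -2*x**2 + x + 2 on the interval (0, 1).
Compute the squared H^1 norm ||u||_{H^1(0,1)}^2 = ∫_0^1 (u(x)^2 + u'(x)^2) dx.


||u||_{H^1}^2 = 29/5

The H^1 norm (squared) on an interval (0, L) is
  ||u||_{H^1}^2 = ∫_0^L u(x)^2 dx + ∫_0^L u'(x)^2 dx.
Compute u'(x) = 1 - 4*x.
Then u(x)^2 = 4*x**4 - 4*x**3 - 7*x**2 + 4*x + 4 and u'(x)^2 = 16*x**2 - 8*x + 1.
Integrate each monomial from 0 to 1 using ∫_0^1 c·x^n dx = c·1^(n+1)/(n+1):
  ∫_0^1 u(x)^2 dx = ∫_0^1 (4*x^4 - 4*x^3 - 7*x^2 + 4*x + 4) dx. Term by term:
    ∫_0^1 4*x^4 dx = 4/5;  ∫_0^1 -4*x^3 dx = -1;  ∫_0^1 -7*x^2 dx = -7/3;
    ∫_0^1 4*x dx = 2;  ∫_0^1 4 dx = 4.
  Sum: 4/5 − 1 − 7/3 + 2 + 4 = 52/15.
  ∫_0^1 u'(x)^2 dx = ∫_0^1 (16*x^2 - 8*x + 1) dx. Term by term:
    ∫_0^1 16*x^2 dx = 16/3;  ∫_0^1 -8*x dx = -4;  ∫_0^1 1 dx = 1.
  Sum: 16/3 − 4 + 1 = 7/3.
Adding: ||u||_{H^1}^2 = 52/15 + 7/3 = 29/5.


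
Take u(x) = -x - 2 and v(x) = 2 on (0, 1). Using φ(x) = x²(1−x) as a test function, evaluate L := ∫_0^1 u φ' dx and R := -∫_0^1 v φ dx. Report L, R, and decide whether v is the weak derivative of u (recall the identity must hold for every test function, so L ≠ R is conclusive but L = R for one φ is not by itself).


LHS = 1/12, RHS = -1/6. No, v is not the weak derivative of u.

u(x) = -x - 2, classical derivative u'(x) = -1.
φ(x) = x²(1−x), so φ'(x) = x*(2 - 3*x).
Note φ(0) = φ(1) = 0, so the boundary term u·φ vanishes.
LHS = ∫_0^1 u(x) φ'(x) dx = ∫_0^1 (3*x^3 + 4*x^2 - 4*x) dx. Term by term:
  ∫_0^1 3*x^3 dx = 3/4;  ∫_0^1 4*x^2 dx = 4/3;  ∫_0^1 -4*x dx = -2.
Sum: 3/4 + 4/3 − 2 = 1/12.
So LHS = 1/12.
∫_0^1 v(x) φ(x) dx = ∫_0^1 (-2*x^3 + 2*x^2) dx. Term by term:
  ∫_0^1 -2*x^3 dx = -1/2;  ∫_0^1 2*x^2 dx = 2/3.
Sum: -1/2 + 2/3 = 1/6.
So RHS = -∫_0^1 v(x) φ(x) dx = -1/6.
LHS − RHS = 1/4 ≠ 0, so the identity fails.
(For a valid weak derivative the identity must hold for EVERY test function, in particular this one. The failure shows v is NOT the weak derivative of u.)
Correct weak derivative would be u'(x) = -1.


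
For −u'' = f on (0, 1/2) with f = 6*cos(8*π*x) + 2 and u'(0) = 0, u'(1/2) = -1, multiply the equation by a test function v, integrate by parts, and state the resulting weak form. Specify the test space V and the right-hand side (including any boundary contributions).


V = H^1(0, 1/2) (v unrestricted at boundary; u is determined up to an additive constant); weak form: ∫_0^1/2 u'v' dx = ∫_0^1/2 (6*cos(8*π*x) + 2) v dx − v(1/2) for all v ∈ V.

Multiply both sides by a test function v and integrate from 0 to 1/2:
  ∫_0^1/2 −u''(x) v(x) dx = ∫_0^1/2 f(x) v(x) dx.
Integrate the LHS by parts once:
  ∫_0^1/2 −u'' v dx = −[u'(x) v(x)]_0^1/2 + ∫_0^1/2 u'(x) v'(x) dx.
Thus ∫_0^1/2 u'(x) v'(x) dx = ∫_0^1/2 f(x) v(x) dx + [u'(x) v(x)]_0^1/2.
Choose V so that boundary terms are either known or forced to vanish.
u has inhomogeneous Neumann u'(0) = 0, u'(1/2) = -1. [u' v]_0^1/2 = (-1)·v(1/2) − (0)·v(0) = − v(1/2). Take V = H^1(0, 1/2); boundary term becomes part of RHS.
Weak formulation: find u (satisfying any essential BC) such that ∫_0^1/2 u'(x) v'(x) dx = ∫_0^1/2 f v dx − v(1/2) for all v ∈ V (Neumann data are natural BCs: they enter the RHS as boundary terms).
Substituting f(x) = 6*cos(8*π*x) + 2, the right-hand side is ∫_0^1/2 (6*cos(8*π*x) + 2) v dx − v(1/2).
Compatibility check (pure Neumann): taking v ≡ 1 ∈ V gives 0 = ∫_0^1/2 f dx + (-1) − (0), i.e. ∫_0^1/2 f dx must equal u'(0) − u'(1/2) = 1. Indeed ∫_0^1/2 (6*cos(8*π*x) + 2) dx = 1, so the data are compatible. The solution is then unique only up to an additive constant (fix it e.g. by requiring ∫_0^1/2 u dx = 0).


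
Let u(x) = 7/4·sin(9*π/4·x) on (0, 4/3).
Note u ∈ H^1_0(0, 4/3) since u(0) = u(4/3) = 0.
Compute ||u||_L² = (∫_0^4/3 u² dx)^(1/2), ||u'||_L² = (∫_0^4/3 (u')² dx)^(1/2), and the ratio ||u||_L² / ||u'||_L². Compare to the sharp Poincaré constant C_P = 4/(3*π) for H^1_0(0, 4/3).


||u||_L² / ||u'||_L² = 4/(9*π) < C_P = 4/(3*π).

u(x) = 7/4·sin(9*π/4·x), so u'(x) = 63*π*cos(9*π*x/4)/16.
Writing u(x) = A·sin(kπx/L) with A = 7/4 and k = 3, use ∫_0^L sin²(kπx/L) dx = L/2 and ∫_0^L cos²(kπx/L) dx = L/2.
u² = 49/16·sin²(9*π/4·x) and (u')² = 3969*π^2/256·cos²(9*π/4·x), and each of sin², cos² integrates to L/2 = 2/3 over (0, 4/3).
∫_0^4/3 u² dx = 49/24, so ||u||_L² = 7*sqrt(6)/12.
∫_0^4/3 (u')² dx = 1323*π^2/128, so ||u'||_L² = 21*sqrt(6)*π/16.
Ratio ||u||_L² / ||u'||_L² = 4/(9*π).
Sharp Poincaré constant on H^1_0(0, 4/3) is C_P = L/π = 4/(3*π), achieved by sin(3*π/4·x).
This is the k = 3 harmonic; the ratio L/(kπ) is strictly less than C_P = L/π, consistent with the sharp inequality ||u||_L² ≤ C_P ||u'||_L².


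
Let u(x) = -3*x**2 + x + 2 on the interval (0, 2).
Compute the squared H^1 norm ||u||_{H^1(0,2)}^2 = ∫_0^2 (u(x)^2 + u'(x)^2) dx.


||u||_{H^1}^2 = 1414/15

The H^1 norm (squared) on an interval (0, L) is
  ||u||_{H^1}^2 = ∫_0^L u(x)^2 dx + ∫_0^L u'(x)^2 dx.
Compute u'(x) = 1 - 6*x.
Then u(x)^2 = 9*x**4 - 6*x**3 - 11*x**2 + 4*x + 4 and u'(x)^2 = 36*x**2 - 12*x + 1.
Integrate each monomial from 0 to 2 using ∫_0^2 c·x^n dx = c·2^(n+1)/(n+1):
  ∫_0^2 u(x)^2 dx = ∫_0^2 (9*x^4 - 6*x^3 - 11*x^2 + 4*x + 4) dx. Term by term:
    ∫_0^2 9*x^4 dx = 288/5;  ∫_0^2 -6*x^3 dx = -24;  ∫_0^2 -11*x^2 dx = -88/3;
    ∫_0^2 4*x dx = 8;  ∫_0^2 4 dx = 8.
  Sum: 288/5 − 24 − 88/3 + 8 + 8 = 304/15.
  ∫_0^2 u'(x)^2 dx = ∫_0^2 (36*x^2 - 12*x + 1) dx. Term by term:
    ∫_0^2 36*x^2 dx = 96;  ∫_0^2 -12*x dx = -24;  ∫_0^2 1 dx = 2.
  Sum: 96 − 24 + 2 = 74.
Adding: ||u||_{H^1}^2 = 304/15 + 74 = 1414/15.


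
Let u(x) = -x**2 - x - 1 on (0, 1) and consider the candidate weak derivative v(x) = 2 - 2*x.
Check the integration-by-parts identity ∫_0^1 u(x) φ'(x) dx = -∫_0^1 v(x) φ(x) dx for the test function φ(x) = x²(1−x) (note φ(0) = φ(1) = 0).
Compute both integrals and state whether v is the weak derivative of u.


LHS = 11/60, RHS = -1/15. No, v is not the weak derivative of u.

u(x) = -x**2 - x - 1, classical derivative u'(x) = -2*x - 1.
φ(x) = x²(1−x), so φ'(x) = x*(2 - 3*x).
Note φ(0) = φ(1) = 0, so the boundary term u·φ vanishes.
LHS = ∫_0^1 u(x) φ'(x) dx = ∫_0^1 (3*x^4 + x^3 + x^2 - 2*x) dx. Term by term:
  ∫_0^1 3*x^4 dx = 3/5;  ∫_0^1 x^3 dx = 1/4;  ∫_0^1 x^2 dx = 1/3;
  ∫_0^1 -2*x dx = -1.
Sum: 3/5 + 1/4 + 1/3 − 1 = 11/60.
So LHS = 11/60.
∫_0^1 v(x) φ(x) dx = ∫_0^1 (2*x^4 - 4*x^3 + 2*x^2) dx. Term by term:
  ∫_0^1 2*x^4 dx = 2/5;  ∫_0^1 -4*x^3 dx = -1;  ∫_0^1 2*x^2 dx = 2/3.
Sum: 2/5 − 1 + 2/3 = 1/15.
So RHS = -∫_0^1 v(x) φ(x) dx = -1/15.
LHS − RHS = 1/4 ≠ 0, so the identity fails.
(For a valid weak derivative the identity must hold for EVERY test function, in particular this one. The failure shows v is NOT the weak derivative of u.)
Correct weak derivative would be u'(x) = -2*x - 1.


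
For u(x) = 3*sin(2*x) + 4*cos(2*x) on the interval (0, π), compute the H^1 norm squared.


||u||_{H^1(0,π)}^2 = 125*π/2

u'(x) = -8*sin(2*x) + 6*cos(2*x).
Expand u² and (u')² and integrate term by term on (0, π), using: for integers n ≥ 1, ∫_0^π sin²(nx) dx = ∫_0^π cos²(nx) dx = π/2; for n ≠ n', ∫_0^π sin(nx)sin(n'x) dx = ∫_0^π cos(nx)cos(n'x) dx = 0; and by product-to-sum, ∫_0^π sin(nx)cos(n'x) dx = ½∫_0^π [sin((n+n')x) + sin((n−n')x)] dx, which is 0 when n+n' is even and 2n/(n²−n'²) when n+n' is odd (it need not vanish on (0, π)).
  u² squared terms: (3)²·∫sin(2x)² dx = 9·π/2 = 9*π/2;  (4)²·∫cos(2x)² dx = 16·π/2 = 8*π.
  u² cross terms: 2·(3)·(4)·∫sin(2x)·cos(2x) dx = 24·(0) = 0.
  So ∫_0^π u² dx = 9*π/2 + 8*π + 0 = 25*π/2.
  (u')² squared terms: (-8)²·∫sin(2x)² dx = 64·π/2 = 32*π;  (6)²·∫cos(2x)² dx = 36·π/2 = 18*π.
  (u')² cross terms: 2·(-8)·(6)·∫sin(2x)·cos(2x) dx = -96·(0) = 0.
  So ∫_0^π (u')² dx = 32*π + 18*π + 0 = 50*π.
||u||_{H^1}^2 = (25*π/2) + (50*π) = 125*π/2.


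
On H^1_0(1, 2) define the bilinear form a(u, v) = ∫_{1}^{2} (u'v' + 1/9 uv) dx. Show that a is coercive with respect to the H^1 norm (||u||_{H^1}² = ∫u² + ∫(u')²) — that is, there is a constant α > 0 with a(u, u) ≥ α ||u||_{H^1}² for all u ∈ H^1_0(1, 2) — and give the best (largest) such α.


α = (1/9 + π^2)/(1 + π^2)

Coercivity of a(·,·) on H^1_0(1, 2) means a(u, u) ≥ α ||u||_{H^1}² for every u ∈ H^1_0.
The interval has length L = 1, and Poincaré/coercivity depend only on L. Here a(u, u) = ∫(u')² + (1/9)·∫u².
Here 0 < c = 1/9 < 1. The condition a(u,u) ≥ α||u||_{H^1}² reads (1−α)∫(u')² ≥ (α−c)∫u². Any admissible α is ≤ 1 (rapidly oscillating u have ∫u²/∫(u')² → 0), and α = 1 would force 0 ≥ (1−c)∫u², impossible since c < 1; so 1−α > 0. By the sharp Poincaré inequality on H^1_0 of an interval of length L, ∫(u')² ≥ (π/L)²∫u² with equality for the first sine mode sin(π(x−x₀)/L) (x₀ the left endpoint), so the inequality holds for all u iff (1−α)(π/L)² ≥ α − c, i.e. α ≤ ((π/L)² + c)/((π/L)² + 1) = (1 + c(L/π)²)/(1 + (L/π)²). With (π/L)² = π^2 and c = 1/9, the largest admissible constant is α = ((π/L)² + c)/((π/L)² + 1).
Simplifying, α = (1/9 + π^2)/(1 + π^2).


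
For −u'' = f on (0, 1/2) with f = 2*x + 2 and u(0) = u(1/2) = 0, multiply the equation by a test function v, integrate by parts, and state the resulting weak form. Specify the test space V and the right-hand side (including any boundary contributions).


V = H^1_0(0, 1/2) (so v(0) = v(1/2) = 0); weak form: ∫_0^1/2 u'v' dx = ∫_0^1/2 (2*x + 2) v dx for all v ∈ V.

Multiply both sides by a test function v and integrate from 0 to 1/2:
  ∫_0^1/2 −u''(x) v(x) dx = ∫_0^1/2 f(x) v(x) dx.
Integrate the LHS by parts once:
  ∫_0^1/2 −u'' v dx = −[u'(x) v(x)]_0^1/2 + ∫_0^1/2 u'(x) v'(x) dx.
Thus ∫_0^1/2 u'(x) v'(x) dx = ∫_0^1/2 f(x) v(x) dx + [u'(x) v(x)]_0^1/2.
Choose V so that boundary terms are either known or forced to vanish.
u is Dirichlet: u(0) = u(1/2) = 0. Let V = H^1_0(0, 1/2); then v(0) = v(1/2) = 0, and [u' v]_0^1/2 = 0.
Weak formulation: find u (satisfying any essential BC) such that ∫_0^1/2 u'(x) v'(x) dx = ∫_0^1/2 f v dx for all v ∈ V.
Substituting f(x) = 2*x + 2, the right-hand side is ∫_0^1/2 (2*x + 2) v dx.


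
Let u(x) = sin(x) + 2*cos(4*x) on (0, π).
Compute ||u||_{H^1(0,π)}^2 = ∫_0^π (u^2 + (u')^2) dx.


||u||_{H^1(0,π)}^2 = -136/15 + 35*π

u'(x) = -8*sin(4*x) + cos(x).
Expand u² and (u')² and integrate term by term on (0, π), using: for integers n ≥ 1, ∫_0^π sin²(nx) dx = ∫_0^π cos²(nx) dx = π/2; for n ≠ n', ∫_0^π sin(nx)sin(n'x) dx = ∫_0^π cos(nx)cos(n'x) dx = 0; and by product-to-sum, ∫_0^π sin(nx)cos(n'x) dx = ½∫_0^π [sin((n+n')x) + sin((n−n')x)] dx, which is 0 when n+n' is even and 2n/(n²−n'²) when n+n' is odd (it need not vanish on (0, π)).
  u² squared terms: (2)²·∫cos(4x)² dx = 4·π/2 = 2*π;  (1)²·∫sin(x)² dx = 1·π/2 = π/2.
  u² cross terms: 2·(2)·(1)·∫cos(4x)·sin(x) dx = 4·(-2/15) = -8/15.
  So ∫_0^π u² dx = 2*π + π/2 − 8/15 = -8/15 + 5*π/2.
  (u')² squared terms: (-8)²·∫sin(4x)² dx = 64·π/2 = 32*π;  (1)²·∫cos(x)² dx = 1·π/2 = π/2.
  (u')² cross terms: 2·(-8)·(1)·∫sin(4x)·cos(x) dx = -16·(8/15) = -128/15.
  So ∫_0^π (u')² dx = 32*π + π/2 − 128/15 = -128/15 + 65*π/2.
||u||_{H^1}^2 = (-8/15 + 5*π/2) + (-128/15 + 65*π/2) = -136/15 + 35*π.


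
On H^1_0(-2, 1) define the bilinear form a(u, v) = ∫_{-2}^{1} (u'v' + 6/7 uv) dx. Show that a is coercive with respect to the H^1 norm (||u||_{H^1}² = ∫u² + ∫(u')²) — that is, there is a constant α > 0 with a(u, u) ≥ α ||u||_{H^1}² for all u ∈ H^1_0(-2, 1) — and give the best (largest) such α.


α = (54/7 + π^2)/(9 + π^2)

Coercivity of a(·,·) on H^1_0(-2, 1) means a(u, u) ≥ α ||u||_{H^1}² for every u ∈ H^1_0.
The interval has length L = 3, and Poincaré/coercivity depend only on L. Here a(u, u) = ∫(u')² + (6/7)·∫u².
Here 0 < c = 6/7 < 1. The condition a(u,u) ≥ α||u||_{H^1}² reads (1−α)∫(u')² ≥ (α−c)∫u². Any admissible α is ≤ 1 (rapidly oscillating u have ∫u²/∫(u')² → 0), and α = 1 would force 0 ≥ (1−c)∫u², impossible since c < 1; so 1−α > 0. By the sharp Poincaré inequality on H^1_0 of an interval of length L, ∫(u')² ≥ (π/L)²∫u² with equality for the first sine mode sin(π(x−x₀)/L) (x₀ the left endpoint), so the inequality holds for all u iff (1−α)(π/L)² ≥ α − c, i.e. α ≤ ((π/L)² + c)/((π/L)² + 1) = (1 + c(L/π)²)/(1 + (L/π)²). With (π/L)² = π^2/9 and c = 6/7, the largest admissible constant is α = ((π/L)² + c)/((π/L)² + 1).
Simplifying, α = (54/7 + π^2)/(9 + π^2).


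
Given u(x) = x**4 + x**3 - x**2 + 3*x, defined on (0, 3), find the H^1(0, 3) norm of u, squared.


||u||_{H^1}^2 = 344097/28

The H^1 norm (squared) on an interval (0, L) is
  ||u||_{H^1}^2 = ∫_0^L u(x)^2 dx + ∫_0^L u'(x)^2 dx.
Compute u'(x) = 4*x**3 + 3*x**2 - 2*x + 3.
Then u(x)^2 = x**8 + 2*x**7 - x**6 + 4*x**5 + 7*x**4 - 6*x**3 + 9*x**2 and u'(x)^2 = 16*x**6 + 24*x**5 - 7*x**4 + 12*x**3 + 22*x**2 - 12*x + 9.
Integrate each monomial from 0 to 3 using ∫_0^3 c·x^n dx = c·3^(n+1)/(n+1):
  ∫_0^3 u(x)^2 dx = ∫_0^3 (x^8 + 2*x^7 - x^6 + 4*x^5 + 7*x^4 - 6*x^3 + 9*x^2) dx. Term by term:
    ∫_0^3 x^8 dx = 2187;  ∫_0^3 2*x^7 dx = 6561/4;  ∫_0^3 -x^6 dx = -2187/7;
    ∫_0^3 4*x^5 dx = 486;  ∫_0^3 7*x^4 dx = 1701/5;  ∫_0^3 -6*x^3 dx = -243/2;
    ∫_0^3 9*x^2 dx = 81.
  Sum: 2187 + 6561/4 − 2187/7 + 486 + 1701/5 − 243/2 + 81 = 602073/140.
  ∫_0^3 u'(x)^2 dx = ∫_0^3 (16*x^6 + 24*x^5 - 7*x^4 + 12*x^3 + 22*x^2 - 12*x + 9) dx. Term by term:
    ∫_0^3 16*x^6 dx = 34992/7;  ∫_0^3 24*x^5 dx = 2916;  ∫_0^3 -7*x^4 dx = -1701/5;
    ∫_0^3 12*x^3 dx = 243;  ∫_0^3 22*x^2 dx = 198;  ∫_0^3 -12*x dx = -54;
    ∫_0^3 9 dx = 27.
  Sum: 34992/7 + 2916 − 1701/5 + 243 + 198 − 54 + 27 = 279603/35.
Adding: ||u||_{H^1}^2 = 602073/140 + 279603/35 = 344097/28.


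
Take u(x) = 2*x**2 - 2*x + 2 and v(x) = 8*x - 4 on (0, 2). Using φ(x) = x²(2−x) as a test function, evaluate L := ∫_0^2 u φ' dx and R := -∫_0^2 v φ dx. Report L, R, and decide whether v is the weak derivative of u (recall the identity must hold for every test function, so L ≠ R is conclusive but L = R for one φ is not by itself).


LHS = -56/15, RHS = -112/15. No, v is not the weak derivative of u.

u(x) = 2*x**2 - 2*x + 2, classical derivative u'(x) = 4*x - 2.
φ(x) = x²(2−x), so φ'(x) = x*(4 - 3*x).
Note φ(0) = φ(2) = 0, so the boundary term u·φ vanishes.
LHS = ∫_0^2 u(x) φ'(x) dx = ∫_0^2 (-6*x^4 + 14*x^3 - 14*x^2 + 8*x) dx. Term by term:
  ∫_0^2 -6*x^4 dx = -192/5;  ∫_0^2 14*x^3 dx = 56;  ∫_0^2 -14*x^2 dx = -112/3;
  ∫_0^2 8*x dx = 16.
Sum: -192/5 + 56 − 112/3 + 16 = -56/15.
So LHS = -56/15.
∫_0^2 v(x) φ(x) dx = ∫_0^2 (-8*x^4 + 20*x^3 - 8*x^2) dx. Term by term:
  ∫_0^2 -8*x^4 dx = -256/5;  ∫_0^2 20*x^3 dx = 80;  ∫_0^2 -8*x^2 dx = -64/3.
Sum: -256/5 + 80 − 64/3 = 112/15.
So RHS = -∫_0^2 v(x) φ(x) dx = -112/15.
LHS − RHS = 56/15 ≠ 0, so the identity fails.
(For a valid weak derivative the identity must hold for EVERY test function, in particular this one. The failure shows v is NOT the weak derivative of u.)
Correct weak derivative would be u'(x) = 4*x - 2.


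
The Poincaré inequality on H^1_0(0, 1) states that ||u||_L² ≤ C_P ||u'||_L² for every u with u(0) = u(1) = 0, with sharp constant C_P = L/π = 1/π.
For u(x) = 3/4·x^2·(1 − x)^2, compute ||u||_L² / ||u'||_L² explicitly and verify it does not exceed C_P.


||u||_L² / ||u'||_L² = sqrt(3)/6 < C_P = 1/π.

u(x) = 3/4·x^2·(1 − x)^2, so u'(x) = 3*x*(x - 1)*(2*x - 1)/2.
u(x) = 3/4·x^2·(1 − x)^2 vanishes at x = 0 and x = 1, so u ∈ H^1_0(0, 1). Differentiate via the product rule and integrate the resulting polynomials term by term.
  ∫_0^1 u² dx = ∫_0^1 (9*x^8/16 - 9*x^7/4 + 27*x^6/8 - 9*x^5/4 + 9*x^4/16) dx. Term by term:
    ∫_0^1 9*x^8/16 dx = 1/16;  ∫_0^1 -9*x^7/4 dx = -9/32;  ∫_0^1 27*x^6/8 dx = 27/56;
    ∫_0^1 -9*x^5/4 dx = -3/8;  ∫_0^1 9*x^4/16 dx = 9/80.
  Sum: 1/16 − 9/32 + 27/56 − 3/8 + 9/80 = 1/1120.
  ∫_0^1 (u')² dx = ∫_0^1 (9*x^6 - 27*x^5 + 117*x^4/4 - 27*x^3/2 + 9*x^2/4) dx. Term by term:
    ∫_0^1 9*x^6 dx = 9/7;  ∫_0^1 -27*x^5 dx = -9/2;  ∫_0^1 117*x^4/4 dx = 117/20;
    ∫_0^1 -27*x^3/2 dx = -27/8;  ∫_0^1 9*x^2/4 dx = 3/4.
  Sum: 9/7 − 9/2 + 117/20 − 27/8 + 3/4 = 3/280.
∫_0^1 u² dx = 1/1120, so ||u||_L² = sqrt(70)/280.
∫_0^1 (u')² dx = 3/280, so ||u'||_L² = sqrt(210)/140.
Ratio ||u||_L² / ||u'||_L² = sqrt(3)/6.
Sharp Poincaré constant on H^1_0(0, 1) is C_P = L/π = 1/π, achieved by sin(π·x).
A polynomial bump cannot attain the sharp Poincaré constant (only the first sine eigenfunction does), so the ratio is strictly less than C_P, consistent with ||u||_L² ≤ C_P ||u'||_L².


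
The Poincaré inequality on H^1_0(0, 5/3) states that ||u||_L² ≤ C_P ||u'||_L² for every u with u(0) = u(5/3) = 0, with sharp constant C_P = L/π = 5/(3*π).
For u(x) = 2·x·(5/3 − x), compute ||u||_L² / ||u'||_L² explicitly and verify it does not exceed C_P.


||u||_L² / ||u'||_L² = sqrt(10)/6 < C_P = 5/(3*π).

u(x) = 2·x·(5/3 − x), so u'(x) = 10/3 - 4*x.
u(x) = 2·x·(5/3 − x) vanishes at x = 0 and x = 5/3, so u ∈ H^1_0(0, 5/3). Differentiate via the product rule and integrate the resulting polynomials term by term.
  ∫_0^5/3 u² dx = ∫_0^5/3 (4*x^4 - 40*x^3/3 + 100*x^2/9) dx. Term by term:
    ∫_0^5/3 4*x^4 dx = 2500/243;  ∫_0^5/3 -40*x^3/3 dx = -6250/243;  ∫_0^5/3 100*x^2/9 dx = 12500/729.
  Sum: 2500/243 − 6250/243 + 12500/729 = 1250/729.
  ∫_0^5/3 (u')² dx = ∫_0^5/3 (16*x^2 - 80*x/3 + 100/9) dx. Term by term:
    ∫_0^5/3 16*x^2 dx = 2000/81;  ∫_0^5/3 -80*x/3 dx = -1000/27;  ∫_0^5/3 100/9 dx = 500/27.
  Sum: 2000/81 − 1000/27 + 500/27 = 500/81.
∫_0^5/3 u² dx = 1250/729, so ||u||_L² = 25*sqrt(2)/27.
∫_0^5/3 (u')² dx = 500/81, so ||u'||_L² = 10*sqrt(5)/9.
Ratio ||u||_L² / ||u'||_L² = sqrt(10)/6.
Sharp Poincaré constant on H^1_0(0, 5/3) is C_P = L/π = 5/(3*π), achieved by sin(3*π/5·x).
A polynomial bump cannot attain the sharp Poincaré constant (only the first sine eigenfunction does), so the ratio is strictly less than C_P, consistent with ||u||_L² ≤ C_P ||u'||_L².


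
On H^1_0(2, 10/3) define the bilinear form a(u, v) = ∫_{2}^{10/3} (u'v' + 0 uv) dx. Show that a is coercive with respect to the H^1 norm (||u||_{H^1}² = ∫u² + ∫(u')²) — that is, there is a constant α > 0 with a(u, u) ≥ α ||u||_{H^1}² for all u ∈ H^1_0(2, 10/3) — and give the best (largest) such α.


α = 9*π^2/(16 + 9*π^2)

Coercivity of a(·,·) on H^1_0(2, 10/3) means a(u, u) ≥ α ||u||_{H^1}² for every u ∈ H^1_0.
The interval has length L = 4/3, and Poincaré/coercivity depend only on L. Here a(u, u) = ∫(u')² + (0)·∫u².
Here c = 0, so a(u,u) = ∫(u')² alone. The condition a(u,u) ≥ α||u||_{H^1}² reads (1−α)∫(u')² ≥ (α−c)∫u². Any admissible α is ≤ 1 (rapidly oscillating u have ∫u²/∫(u')² → 0), and α = 1 would force 0 ≥ (1−c)∫u², impossible since c < 1; so 1−α > 0. By the sharp Poincaré inequality on H^1_0 of an interval of length L, ∫(u')² ≥ (π/L)²∫u² with equality for the first sine mode sin(π(x−x₀)/L) (x₀ the left endpoint), so the inequality holds for all u iff (1−α)(π/L)² ≥ α − c, i.e. α ≤ ((π/L)² + c)/((π/L)² + 1) = (1 + c(L/π)²)/(1 + (L/π)²). (Direct route, valid since c ≤ 0: Poincaré gives c∫u² ≥ c(L/π)²∫(u')², so a(u,u) ≥ (1 + c(L/π)²)∫(u')², while ||u||_{H^1}² ≤ (1 + (L/π)²)∫(u')²; dividing yields the same α.) With (π/L)² = 9*π^2/16 and c = 0, the largest admissible constant is α = ((π/L)² + c)/((π/L)² + 1).
Simplifying, α = 9*π^2/(16 + 9*π^2).


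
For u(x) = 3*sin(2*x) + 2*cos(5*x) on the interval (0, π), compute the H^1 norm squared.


||u||_{H^1(0,π)}^2 = -416/7 + 149*π/2

u'(x) = -10*sin(5*x) + 6*cos(2*x).
Expand u² and (u')² and integrate term by term on (0, π), using: for integers n ≥ 1, ∫_0^π sin²(nx) dx = ∫_0^π cos²(nx) dx = π/2; for n ≠ n', ∫_0^π sin(nx)sin(n'x) dx = ∫_0^π cos(nx)cos(n'x) dx = 0; and by product-to-sum, ∫_0^π sin(nx)cos(n'x) dx = ½∫_0^π [sin((n+n')x) + sin((n−n')x)] dx, which is 0 when n+n' is even and 2n/(n²−n'²) when n+n' is odd (it need not vanish on (0, π)).
  u² squared terms: (2)²·∫cos(5x)² dx = 4·π/2 = 2*π;  (3)²·∫sin(2x)² dx = 9·π/2 = 9*π/2.
  u² cross terms: 2·(2)·(3)·∫cos(5x)·sin(2x) dx = 12·(-4/21) = -16/7.
  So ∫_0^π u² dx = 2*π + 9*π/2 − 16/7 = -16/7 + 13*π/2.
  (u')² squared terms: (-10)²·∫sin(5x)² dx = 100·π/2 = 50*π;  (6)²·∫cos(2x)² dx = 36·π/2 = 18*π.
  (u')² cross terms: 2·(-10)·(6)·∫sin(5x)·cos(2x) dx = -120·(10/21) = -400/7.
  So ∫_0^π (u')² dx = 50*π + 18*π − 400/7 = -400/7 + 68*π.
||u||_{H^1}^2 = (-16/7 + 13*π/2) + (-400/7 + 68*π) = -416/7 + 149*π/2.


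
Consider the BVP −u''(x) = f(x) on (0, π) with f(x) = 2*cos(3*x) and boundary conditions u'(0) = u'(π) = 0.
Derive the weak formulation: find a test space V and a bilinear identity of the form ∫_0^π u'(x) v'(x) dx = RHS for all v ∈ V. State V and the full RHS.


V = H^1(0, π) (no boundary constraint on v; u is determined up to an additive constant); weak form: ∫_0^π u'v' dx = ∫_0^π (2*cos(3*x)) v dx for all v ∈ V.

Multiply both sides by a test function v and integrate from 0 to π:
  ∫_0^π −u''(x) v(x) dx = ∫_0^π f(x) v(x) dx.
Integrate the LHS by parts once:
  ∫_0^π −u'' v dx = −[u'(x) v(x)]_0^π + ∫_0^π u'(x) v'(x) dx.
Thus ∫_0^π u'(x) v'(x) dx = ∫_0^π f(x) v(x) dx + [u'(x) v(x)]_0^π.
Choose V so that boundary terms are either known or forced to vanish.
u has homogeneous Neumann: u'(0) = u'(π) = 0. So [u' v]_0^π = 0·v(π) − 0·v(0) = 0 for any v; take V = H^1(0, π).
Weak formulation: find u (satisfying any essential BC) such that ∫_0^π u'(x) v'(x) dx = ∫_0^π f v dx for all v ∈ V (homogeneous Neumann, so boundary terms vanish).
Substituting f(x) = 2*cos(3*x), the right-hand side is ∫_0^π (2*cos(3*x)) v dx.
Compatibility check (pure Neumann): taking v ≡ 1 ∈ V gives 0 = ∫_0^π f dx + (0) − (0), i.e. ∫_0^π f dx must equal u'(0) − u'(π) = 0. Indeed ∫_0^π (2*cos(3*x)) dx = 0, so the data are compatible. The solution is then unique only up to an additive constant (fix it e.g. by requiring ∫_0^π u dx = 0).


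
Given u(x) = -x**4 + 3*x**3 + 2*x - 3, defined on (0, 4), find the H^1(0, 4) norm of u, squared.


||u||_{H^1}^2 = 1737308/315

The H^1 norm (squared) on an interval (0, L) is
  ||u||_{H^1}^2 = ∫_0^L u(x)^2 dx + ∫_0^L u'(x)^2 dx.
Compute u'(x) = -4*x**3 + 9*x**2 + 2.
Then u(x)^2 = x**8 - 6*x**7 + 9*x**6 - 4*x**5 + 18*x**4 - 18*x**3 + 4*x**2 - 12*x + 9 and u'(x)^2 = 16*x**6 - 72*x**5 + 81*x**4 - 16*x**3 + 36*x**2 + 4.
Integrate each monomial from 0 to 4 using ∫_0^4 c·x^n dx = c·4^(n+1)/(n+1):
  ∫_0^4 u(x)^2 dx = ∫_0^4 (x^8 - 6*x^7 + 9*x^6 - 4*x^5 + 18*x^4 - 18*x^3 + 4*x^2 - 12*x + 9) dx. Term by term:
    ∫_0^4 x^8 dx = 262144/9;  ∫_0^4 -6*x^7 dx = -49152;  ∫_0^4 9*x^6 dx = 147456/7;
    ∫_0^4 -4*x^5 dx = -8192/3;  ∫_0^4 18*x^4 dx = 18432/5;  ∫_0^4 -18*x^3 dx = -1152;
    ∫_0^4 4*x^2 dx = 256/3;  ∫_0^4 -12*x dx = -96;  ∫_0^4 9 dx = 36.
  Sum: 262144/9 − 49152 + 147456/7 − 8192/3 + 18432/5 − 1152 + 256/3 − 96 + 36 = 273836/315.
  ∫_0^4 u'(x)^2 dx = ∫_0^4 (16*x^6 - 72*x^5 + 81*x^4 - 16*x^3 + 36*x^2 + 4) dx. Term by term:
    ∫_0^4 16*x^6 dx = 262144/7;  ∫_0^4 -72*x^5 dx = -49152;  ∫_0^4 81*x^4 dx = 82944/5;
    ∫_0^4 -16*x^3 dx = -1024;  ∫_0^4 36*x^2 dx = 768;  ∫_0^4 4 dx = 16.
  Sum: 262144/7 − 49152 + 82944/5 − 1024 + 768 + 16 = 162608/35.
Adding: ||u||_{H^1}^2 = 273836/315 + 162608/35 = 1737308/315.


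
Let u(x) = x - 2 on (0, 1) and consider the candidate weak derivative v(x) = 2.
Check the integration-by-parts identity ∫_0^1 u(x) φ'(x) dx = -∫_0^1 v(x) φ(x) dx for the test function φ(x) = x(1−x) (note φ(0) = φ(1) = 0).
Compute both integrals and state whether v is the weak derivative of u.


LHS = -1/6, RHS = -1/3. No, v is not the weak derivative of u.

u(x) = x - 2, classical derivative u'(x) = 1.
φ(x) = x(1−x), so φ'(x) = 1 - 2*x.
Note φ(0) = φ(1) = 0, so the boundary term u·φ vanishes.
LHS = ∫_0^1 u(x) φ'(x) dx = ∫_0^1 (-2*x^2 + 5*x - 2) dx. Term by term:
  ∫_0^1 -2*x^2 dx = -2/3;  ∫_0^1 5*x dx = 5/2;  ∫_0^1 -2 dx = -2.
Sum: -2/3 + 5/2 − 2 = -1/6.
So LHS = -1/6.
∫_0^1 v(x) φ(x) dx = ∫_0^1 (-2*x^2 + 2*x) dx. Term by term:
  ∫_0^1 -2*x^2 dx = -2/3;  ∫_0^1 2*x dx = 1.
Sum: -2/3 + 1 = 1/3.
So RHS = -∫_0^1 v(x) φ(x) dx = -1/3.
LHS − RHS = 1/6 ≠ 0, so the identity fails.
(For a valid weak derivative the identity must hold for EVERY test function, in particular this one. The failure shows v is NOT the weak derivative of u.)
Correct weak derivative would be u'(x) = 1.


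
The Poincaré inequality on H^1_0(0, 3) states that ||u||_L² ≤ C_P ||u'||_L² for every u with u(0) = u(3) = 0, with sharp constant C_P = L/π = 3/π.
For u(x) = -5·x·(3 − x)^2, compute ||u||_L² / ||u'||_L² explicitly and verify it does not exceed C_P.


||u||_L² / ||u'||_L² = 3*sqrt(14)/14 < C_P = 3/π.

u(x) = -5·x·(3 − x)^2, so u'(x) = 15*(1 - x)*(x - 3).
u(x) = -5·x·(3 − x)^2 vanishes at x = 0 and x = 3, so u ∈ H^1_0(0, 3). Differentiate via the product rule and integrate the resulting polynomials term by term.
  ∫_0^3 u² dx = ∫_0^3 (25*x^6 - 300*x^5 + 1350*x^4 - 2700*x^3 + 2025*x^2) dx. Term by term:
    ∫_0^3 25*x^6 dx = 54675/7;  ∫_0^3 -300*x^5 dx = -36450;  ∫_0^3 1350*x^4 dx = 65610;
    ∫_0^3 -2700*x^3 dx = -54675;  ∫_0^3 2025*x^2 dx = 18225.
  Sum: 54675/7 − 36450 + 65610 − 54675 + 18225 = 3645/7.
  ∫_0^3 (u')² dx = ∫_0^3 (225*x^4 - 1800*x^3 + 4950*x^2 - 5400*x + 2025) dx. Term by term:
    ∫_0^3 225*x^4 dx = 10935;  ∫_0^3 -1800*x^3 dx = -36450;  ∫_0^3 4950*x^2 dx = 44550;
    ∫_0^3 -5400*x dx = -24300;  ∫_0^3 2025 dx = 6075.
  Sum: 10935 − 36450 + 44550 − 24300 + 6075 = 810.
∫_0^3 u² dx = 3645/7, so ||u||_L² = 27*sqrt(35)/7.
∫_0^3 (u')² dx = 810, so ||u'||_L² = 9*sqrt(10).
Ratio ||u||_L² / ||u'||_L² = 3*sqrt(14)/14.
Sharp Poincaré constant on H^1_0(0, 3) is C_P = L/π = 3/π, achieved by sin(π/3·x).
A polynomial bump cannot attain the sharp Poincaré constant (only the first sine eigenfunction does), so the ratio is strictly less than C_P, consistent with ||u||_L² ≤ C_P ||u'||_L².


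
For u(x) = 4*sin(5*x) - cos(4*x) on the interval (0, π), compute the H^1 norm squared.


||u||_{H^1(0,π)}^2 = -1360/9 + 433*π/2

u'(x) = 4*sin(4*x) + 20*cos(5*x).
Expand u² and (u')² and integrate term by term on (0, π), using: for integers n ≥ 1, ∫_0^π sin²(nx) dx = ∫_0^π cos²(nx) dx = π/2; for n ≠ n', ∫_0^π sin(nx)sin(n'x) dx = ∫_0^π cos(nx)cos(n'x) dx = 0; and by product-to-sum, ∫_0^π sin(nx)cos(n'x) dx = ½∫_0^π [sin((n+n')x) + sin((n−n')x)] dx, which is 0 when n+n' is even and 2n/(n²−n'²) when n+n' is odd (it need not vanish on (0, π)).
  u² squared terms: (-1)²·∫cos(4x)² dx = 1·π/2 = π/2;  (4)²·∫sin(5x)² dx = 16·π/2 = 8*π.
  u² cross terms: 2·(-1)·(4)·∫cos(4x)·sin(5x) dx = -8·(10/9) = -80/9.
  So ∫_0^π u² dx = π/2 + 8*π − 80/9 = -80/9 + 17*π/2.
  (u')² squared terms: (4)²·∫sin(4x)² dx = 16·π/2 = 8*π;  (20)²·∫cos(5x)² dx = 400·π/2 = 200*π.
  (u')² cross terms: 2·(4)·(20)·∫sin(4x)·cos(5x) dx = 160·(-8/9) = -1280/9.
  So ∫_0^π (u')² dx = 8*π + 200*π − 1280/9 = -1280/9 + 208*π.
||u||_{H^1}^2 = (-80/9 + 17*π/2) + (-1280/9 + 208*π) = -1360/9 + 433*π/2.


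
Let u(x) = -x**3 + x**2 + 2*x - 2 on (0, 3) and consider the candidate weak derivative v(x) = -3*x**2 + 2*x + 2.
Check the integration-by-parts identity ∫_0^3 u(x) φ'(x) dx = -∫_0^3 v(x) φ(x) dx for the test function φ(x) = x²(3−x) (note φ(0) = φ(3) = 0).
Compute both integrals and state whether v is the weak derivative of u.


LHS = 351/10, RHS = 351/10. Yes, v = u' weakly.

u(x) = -x**3 + x**2 + 2*x - 2, classical derivative u'(x) = -3*x**2 + 2*x + 2.
φ(x) = x²(3−x), so φ'(x) = 3*x*(2 - x).
Note φ(0) = φ(3) = 0, so the boundary term u·φ vanishes.
LHS = ∫_0^3 u(x) φ'(x) dx = ∫_0^3 (3*x^5 - 9*x^4 + 18*x^2 - 12*x) dx. Term by term:
  ∫_0^3 3*x^5 dx = 729/2;  ∫_0^3 -9*x^4 dx = -2187/5;  ∫_0^3 18*x^2 dx = 162;
  ∫_0^3 -12*x dx = -54.
Sum: 729/2 − 2187/5 + 162 − 54 = 351/10.
So LHS = 351/10.
∫_0^3 v(x) φ(x) dx = ∫_0^3 (3*x^5 - 11*x^4 + 4*x^3 + 6*x^2) dx. Term by term:
  ∫_0^3 3*x^5 dx = 729/2;  ∫_0^3 -11*x^4 dx = -2673/5;  ∫_0^3 4*x^3 dx = 81;
  ∫_0^3 6*x^2 dx = 54.
Sum: 729/2 − 2673/5 + 81 + 54 = -351/10.
So RHS = -∫_0^3 v(x) φ(x) dx = 351/10.
LHS = RHS, so the identity holds for this test φ.
Moreover u is smooth here and v(x) = u'(x) = -3*x**2 + 2*x + 2 pointwise, so the identity holds for every test function. Hence v is the weak derivative of u.
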